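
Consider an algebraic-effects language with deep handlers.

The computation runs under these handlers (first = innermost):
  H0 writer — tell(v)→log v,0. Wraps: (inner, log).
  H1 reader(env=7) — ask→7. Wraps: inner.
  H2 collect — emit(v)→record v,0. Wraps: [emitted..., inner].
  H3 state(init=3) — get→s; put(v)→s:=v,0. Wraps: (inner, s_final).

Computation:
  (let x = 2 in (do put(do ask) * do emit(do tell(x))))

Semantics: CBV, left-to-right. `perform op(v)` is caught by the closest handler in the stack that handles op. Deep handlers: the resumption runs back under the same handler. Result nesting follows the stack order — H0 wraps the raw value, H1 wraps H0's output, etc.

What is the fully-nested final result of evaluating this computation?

Answer: ([0, (0, (2))], 7)

Working:
ask @ H1 ⇒ 7
put(7) @ H3 ⇒ s:=7
tell(2) @ H0 ⇒ log+=2
emit(0) @ H2 ⇒ out+=0
H0 returns (0, (2))
H1 returns (0, (2))
H2 returns [0, (0, (2))]
H3 returns ([0, (0, (2))], 7)
= ([0, (0, (2))], 7)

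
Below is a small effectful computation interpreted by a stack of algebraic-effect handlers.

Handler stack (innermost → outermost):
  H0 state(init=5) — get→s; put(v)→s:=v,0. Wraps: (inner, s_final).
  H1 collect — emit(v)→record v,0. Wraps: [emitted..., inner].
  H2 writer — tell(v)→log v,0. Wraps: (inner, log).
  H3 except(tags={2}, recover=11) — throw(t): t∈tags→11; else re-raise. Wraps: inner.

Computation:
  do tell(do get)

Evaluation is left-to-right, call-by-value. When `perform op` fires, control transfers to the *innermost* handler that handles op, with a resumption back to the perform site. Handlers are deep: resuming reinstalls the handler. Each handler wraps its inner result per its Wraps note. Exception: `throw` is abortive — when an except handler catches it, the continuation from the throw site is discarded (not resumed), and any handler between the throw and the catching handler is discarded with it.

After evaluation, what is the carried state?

Answer: 5

Evaluation trace:
get @ H0 ⇒ 5
tell(5) @ H2 ⇒ log+=5
H0 returns (0, 5)
H1 returns [(0, 5)]
H2 returns ([(0, 5)], (5))
H3 returns ([(0, 5)], (5))
= ([(0, 5)], (5))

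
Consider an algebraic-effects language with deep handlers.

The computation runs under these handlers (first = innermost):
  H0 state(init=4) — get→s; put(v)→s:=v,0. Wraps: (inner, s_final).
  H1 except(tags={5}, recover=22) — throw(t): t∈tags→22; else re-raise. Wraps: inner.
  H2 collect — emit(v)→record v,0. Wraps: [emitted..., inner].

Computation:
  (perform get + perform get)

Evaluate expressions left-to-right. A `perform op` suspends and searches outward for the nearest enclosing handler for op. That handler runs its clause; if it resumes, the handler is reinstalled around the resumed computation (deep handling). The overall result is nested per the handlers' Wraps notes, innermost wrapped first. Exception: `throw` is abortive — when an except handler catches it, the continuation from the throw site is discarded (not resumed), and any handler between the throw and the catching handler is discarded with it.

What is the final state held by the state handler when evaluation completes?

Working:
get @ H0 ⇒ 4
get @ H0 ⇒ 4
H0 returns (8, 4)
H1 returns (8, 4)
H2 returns [(8, 4)]
= [(8, 4)]

Answer: 4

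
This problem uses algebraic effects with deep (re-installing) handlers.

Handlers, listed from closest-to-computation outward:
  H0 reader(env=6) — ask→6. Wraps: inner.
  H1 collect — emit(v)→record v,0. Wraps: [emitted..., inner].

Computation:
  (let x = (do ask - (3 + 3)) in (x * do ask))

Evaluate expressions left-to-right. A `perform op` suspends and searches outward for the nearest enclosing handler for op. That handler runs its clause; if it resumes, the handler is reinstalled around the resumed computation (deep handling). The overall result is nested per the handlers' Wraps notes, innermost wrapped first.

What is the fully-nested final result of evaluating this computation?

Working:
ask @ H0 ⇒ 6
ask @ H0 ⇒ 6
H0 returns 0
H1 returns [0]
= [0]

Answer: [0]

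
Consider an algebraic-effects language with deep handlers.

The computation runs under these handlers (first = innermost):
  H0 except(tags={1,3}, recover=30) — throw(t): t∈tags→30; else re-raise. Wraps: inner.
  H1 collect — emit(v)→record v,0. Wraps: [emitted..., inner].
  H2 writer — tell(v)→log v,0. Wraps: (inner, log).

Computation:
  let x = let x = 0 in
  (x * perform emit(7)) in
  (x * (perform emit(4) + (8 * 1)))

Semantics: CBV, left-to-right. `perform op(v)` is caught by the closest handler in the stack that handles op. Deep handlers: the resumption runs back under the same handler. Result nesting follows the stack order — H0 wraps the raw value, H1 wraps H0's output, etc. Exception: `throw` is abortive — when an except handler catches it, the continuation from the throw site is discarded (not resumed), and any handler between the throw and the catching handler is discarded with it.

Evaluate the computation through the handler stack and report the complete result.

Answer: ([7, 4, 0], ())

Evaluation trace:
emit(7) @ H1 ⇒ out+=7
emit(4) @ H1 ⇒ out+=4
H0 returns 0
H1 returns [7, 4, 0]
H2 returns ([7, 4, 0], ())
= ([7, 4, 0], ())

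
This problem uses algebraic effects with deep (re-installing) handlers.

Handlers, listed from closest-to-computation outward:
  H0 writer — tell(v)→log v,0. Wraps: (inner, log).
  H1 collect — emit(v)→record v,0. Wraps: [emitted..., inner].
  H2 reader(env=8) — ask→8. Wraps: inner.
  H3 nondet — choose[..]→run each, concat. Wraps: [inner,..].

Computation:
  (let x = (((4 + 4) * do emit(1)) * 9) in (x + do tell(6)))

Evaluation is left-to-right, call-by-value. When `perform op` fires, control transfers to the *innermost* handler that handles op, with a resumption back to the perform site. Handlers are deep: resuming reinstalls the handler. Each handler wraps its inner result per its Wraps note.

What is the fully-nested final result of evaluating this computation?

Step-by-step:
emit(1) @ H1 ⇒ out+=1
tell(6) @ H0 ⇒ log+=6
H0 returns (0, (6))
H1 returns [1, (0, (6))]
H2 returns [1, (0, (6))]
H3 returns [[1, (0, (6))]]
= [[1, (0, (6))]]

Answer: [[1, (0, (6))]]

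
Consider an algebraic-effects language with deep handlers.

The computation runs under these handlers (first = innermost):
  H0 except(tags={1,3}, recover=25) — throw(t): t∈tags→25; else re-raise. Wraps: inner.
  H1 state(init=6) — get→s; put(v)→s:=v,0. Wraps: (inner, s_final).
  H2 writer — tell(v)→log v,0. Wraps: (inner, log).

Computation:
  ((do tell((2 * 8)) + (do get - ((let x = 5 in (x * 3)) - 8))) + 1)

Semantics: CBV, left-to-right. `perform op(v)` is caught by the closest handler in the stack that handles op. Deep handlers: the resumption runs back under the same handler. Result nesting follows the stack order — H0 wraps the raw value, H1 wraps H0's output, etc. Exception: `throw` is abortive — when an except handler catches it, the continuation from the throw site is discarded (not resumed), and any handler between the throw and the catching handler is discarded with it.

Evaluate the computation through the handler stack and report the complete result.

Working:
tell(16) @ H2 ⇒ log+=16
get @ H1 ⇒ 6
H0 returns 0
H1 returns (0, 6)
H2 returns ((0, 6), (16))
= ((0, 6), (16))

Answer: ((0, 6), (16))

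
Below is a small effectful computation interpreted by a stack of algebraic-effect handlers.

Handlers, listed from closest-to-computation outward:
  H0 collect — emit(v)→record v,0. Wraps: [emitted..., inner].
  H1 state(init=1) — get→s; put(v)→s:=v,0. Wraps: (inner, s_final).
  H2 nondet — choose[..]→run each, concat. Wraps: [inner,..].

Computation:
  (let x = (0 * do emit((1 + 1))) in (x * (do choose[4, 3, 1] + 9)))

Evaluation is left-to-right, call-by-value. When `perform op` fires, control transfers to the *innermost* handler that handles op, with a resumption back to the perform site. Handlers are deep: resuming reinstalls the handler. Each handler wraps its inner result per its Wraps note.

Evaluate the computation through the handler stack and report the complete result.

Answer: [([2, 0], 1), ([2, 0], 1), ([2, 0], 1)]

Step-by-step:
emit(2) @ H0 ⇒ out+=2
choose[4, 3, 1] @ H2
  branch[0] choose=4:
    H0 returns [2, 0]
    H1 returns ([2, 0], 1)
    H2 returns [([2, 0], 1)]
  branch[1] choose=3:
    H0 returns [2, 0]
    H1 returns ([2, 0], 1)
    H2 returns [([2, 0], 1)]
  branch[2] choose=1:
    H0 returns [2, 0]
    H1 returns ([2, 0], 1)
    H2 returns [([2, 0], 1)]
= [([2, 0], 1), ([2, 0], 1), ([2, 0], 1)]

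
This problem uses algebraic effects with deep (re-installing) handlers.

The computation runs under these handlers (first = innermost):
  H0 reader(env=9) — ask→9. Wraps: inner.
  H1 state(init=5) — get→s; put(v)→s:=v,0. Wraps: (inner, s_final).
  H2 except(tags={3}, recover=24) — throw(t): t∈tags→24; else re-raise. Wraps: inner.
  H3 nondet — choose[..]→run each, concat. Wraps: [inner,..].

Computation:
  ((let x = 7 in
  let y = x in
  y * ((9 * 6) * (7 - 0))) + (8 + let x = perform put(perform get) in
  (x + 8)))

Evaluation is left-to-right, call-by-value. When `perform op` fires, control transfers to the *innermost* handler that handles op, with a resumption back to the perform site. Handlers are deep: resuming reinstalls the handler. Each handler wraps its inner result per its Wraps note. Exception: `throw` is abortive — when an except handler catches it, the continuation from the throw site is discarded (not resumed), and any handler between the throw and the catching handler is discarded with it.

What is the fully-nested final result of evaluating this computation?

Evaluation trace:
get @ H1 ⇒ 5
put(5) @ H1 ⇒ s:=5
H0 returns 2662
H1 returns (2662, 5)
H2 returns (2662, 5)
H3 returns [(2662, 5)]
= [(2662, 5)]

Answer: [(2662, 5)]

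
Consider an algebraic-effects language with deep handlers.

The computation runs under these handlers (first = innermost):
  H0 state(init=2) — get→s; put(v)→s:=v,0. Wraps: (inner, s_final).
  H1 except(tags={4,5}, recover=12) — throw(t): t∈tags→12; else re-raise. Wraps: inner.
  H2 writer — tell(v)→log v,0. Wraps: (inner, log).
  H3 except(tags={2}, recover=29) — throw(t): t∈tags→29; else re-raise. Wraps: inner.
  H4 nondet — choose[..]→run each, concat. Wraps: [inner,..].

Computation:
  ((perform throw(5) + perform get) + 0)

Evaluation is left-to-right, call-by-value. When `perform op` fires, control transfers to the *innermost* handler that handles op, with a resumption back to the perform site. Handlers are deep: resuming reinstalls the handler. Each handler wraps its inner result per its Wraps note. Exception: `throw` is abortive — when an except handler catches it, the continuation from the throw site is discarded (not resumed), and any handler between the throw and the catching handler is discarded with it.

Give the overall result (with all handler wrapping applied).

Step-by-step:
throw(5) @ H1 caught ⇒ 12
H2 returns (12, ())
H3 returns (12, ())
H4 returns [(12, ())]
= [(12, ())]

Answer: [(12, ())]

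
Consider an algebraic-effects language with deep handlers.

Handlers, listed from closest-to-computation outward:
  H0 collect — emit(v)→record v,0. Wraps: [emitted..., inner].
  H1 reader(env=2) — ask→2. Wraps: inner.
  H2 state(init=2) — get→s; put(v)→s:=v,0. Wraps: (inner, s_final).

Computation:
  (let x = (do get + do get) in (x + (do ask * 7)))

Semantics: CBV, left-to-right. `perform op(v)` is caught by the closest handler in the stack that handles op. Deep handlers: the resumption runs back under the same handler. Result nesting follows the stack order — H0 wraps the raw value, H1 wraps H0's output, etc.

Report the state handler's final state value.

Answer: 2

Working:
get @ H2 ⇒ 2
get @ H2 ⇒ 2
ask @ H1 ⇒ 2
H0 returns [18]
H1 returns [18]
H2 returns ([18], 2)
= ([18], 2)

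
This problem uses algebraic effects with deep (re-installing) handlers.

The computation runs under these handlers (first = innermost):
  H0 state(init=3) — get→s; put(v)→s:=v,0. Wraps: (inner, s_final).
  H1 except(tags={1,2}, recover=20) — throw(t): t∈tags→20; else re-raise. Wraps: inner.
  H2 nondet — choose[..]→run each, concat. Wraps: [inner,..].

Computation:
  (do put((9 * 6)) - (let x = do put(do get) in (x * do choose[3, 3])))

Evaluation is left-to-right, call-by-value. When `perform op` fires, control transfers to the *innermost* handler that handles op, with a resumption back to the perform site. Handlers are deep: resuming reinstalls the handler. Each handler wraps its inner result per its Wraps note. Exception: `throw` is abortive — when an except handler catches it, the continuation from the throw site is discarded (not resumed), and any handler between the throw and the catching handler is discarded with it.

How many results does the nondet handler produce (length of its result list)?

Evaluation trace:
put(54) @ H0 ⇒ s:=54
get @ H0 ⇒ 54
put(54) @ H0 ⇒ s:=54
choose[3, 3] @ H2
  branch[0] choose=3:
    H0 returns (0, 54)
    H1 returns (0, 54)
    H2 returns [(0, 54)]
  branch[1] choose=3:
    H0 returns (0, 54)
    H1 returns (0, 54)
    H2 returns [(0, 54)]
= [(0, 54), (0, 54)]

Answer: 2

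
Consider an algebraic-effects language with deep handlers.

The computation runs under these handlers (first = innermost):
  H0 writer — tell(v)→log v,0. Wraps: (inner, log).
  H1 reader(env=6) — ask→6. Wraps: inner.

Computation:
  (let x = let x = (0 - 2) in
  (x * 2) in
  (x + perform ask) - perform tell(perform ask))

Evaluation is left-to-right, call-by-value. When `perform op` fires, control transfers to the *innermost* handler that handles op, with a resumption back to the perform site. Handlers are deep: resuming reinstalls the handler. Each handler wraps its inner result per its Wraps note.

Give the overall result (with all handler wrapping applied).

Working:
ask @ H1 ⇒ 6
ask @ H1 ⇒ 6
tell(6) @ H0 ⇒ log+=6
H0 returns (2, (6))
H1 returns (2, (6))
= (2, (6))

Answer: (2, (6))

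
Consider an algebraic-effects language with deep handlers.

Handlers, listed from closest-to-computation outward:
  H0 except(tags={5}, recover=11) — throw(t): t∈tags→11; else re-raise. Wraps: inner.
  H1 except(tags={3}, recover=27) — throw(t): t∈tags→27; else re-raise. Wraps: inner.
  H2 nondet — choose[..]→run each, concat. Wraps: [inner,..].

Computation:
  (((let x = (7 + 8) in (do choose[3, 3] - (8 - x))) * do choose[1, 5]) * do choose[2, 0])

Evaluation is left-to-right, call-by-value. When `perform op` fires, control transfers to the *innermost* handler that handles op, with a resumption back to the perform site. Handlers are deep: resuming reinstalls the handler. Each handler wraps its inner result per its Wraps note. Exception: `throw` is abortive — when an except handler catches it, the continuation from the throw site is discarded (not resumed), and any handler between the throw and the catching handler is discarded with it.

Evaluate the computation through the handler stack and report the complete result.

Answer: [20, 0, 100, 0, 20, 0, 100, 0]

Step-by-step:
choose[3, 3] @ H2
  branch[0] choose=3:
    choose[1, 5] @ H2
      branch[0] choose=1:
        choose[2, 0] @ H2
          branch[0] choose=2:
            H0 returns 20
            H1 returns 20
            H2 returns [20]
          branch[1] choose=0:
            H0 returns 0
            H1 returns 0
            H2 returns [0]
      branch[1] choose=5:
        choose[2, 0] @ H2
          branch[0] choose=2:
            H0 returns 100
            H1 returns 100
            H2 returns [100]
          branch[1] choose=0:
            H0 returns 0
            H1 returns 0
            H2 returns [0]
  branch[1] choose=3:
    choose[1, 5] @ H2
      branch[0] choose=1:
        choose[2, 0] @ H2
          branch[0] choose=2:
            H0 returns 20
            H1 returns 20
            H2 returns [20]
          branch[1] choose=0:
            H0 returns 0
            H1 returns 0
            H2 returns [0]
      branch[1] choose=5:
        choose[2, 0] @ H2
          branch[0] choose=2:
            H0 returns 100
            H1 returns 100
            H2 returns [100]
          branch[1] choose=0:
            H0 returns 0
            H1 returns 0
            H2 returns [0]
= [20, 0, 100, 0, 20, 0, 100, 0]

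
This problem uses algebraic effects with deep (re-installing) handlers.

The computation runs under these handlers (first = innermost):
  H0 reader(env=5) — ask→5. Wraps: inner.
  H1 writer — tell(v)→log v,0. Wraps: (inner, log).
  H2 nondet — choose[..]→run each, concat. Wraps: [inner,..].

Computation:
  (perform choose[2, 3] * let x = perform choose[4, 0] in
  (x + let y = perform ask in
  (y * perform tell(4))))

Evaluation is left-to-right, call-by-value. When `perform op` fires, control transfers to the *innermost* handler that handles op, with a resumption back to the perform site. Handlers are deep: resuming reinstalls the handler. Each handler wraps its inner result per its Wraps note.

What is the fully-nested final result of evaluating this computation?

Answer: [(8, (4)), (0, (4)), (12, (4)), (0, (4))]

Step-by-step:
choose[2, 3] @ H2
  branch[0] choose=2:
    choose[4, 0] @ H2
      branch[0] choose=4:
        ask @ H0 ⇒ 5
        tell(4) @ H1 ⇒ log+=4
        H0 returns 8
        H1 returns (8, (4))
        H2 returns [(8, (4))]
      branch[1] choose=0:
        ask @ H0 ⇒ 5
        tell(4) @ H1 ⇒ log+=4
        H0 returns 0
        H1 returns (0, (4))
        H2 returns [(0, (4))]
  branch[1] choose=3:
    choose[4, 0] @ H2
      branch[0] choose=4:
        ask @ H0 ⇒ 5
        tell(4) @ H1 ⇒ log+=4
        H0 returns 12
        H1 returns (12, (4))
        H2 returns [(12, (4))]
      branch[1] choose=0:
        ask @ H0 ⇒ 5
        tell(4) @ H1 ⇒ log+=4
        H0 returns 0
        H1 returns (0, (4))
        H2 returns [(0, (4))]
= [(8, (4)), (0, (4)), (12, (4)), (0, (4))]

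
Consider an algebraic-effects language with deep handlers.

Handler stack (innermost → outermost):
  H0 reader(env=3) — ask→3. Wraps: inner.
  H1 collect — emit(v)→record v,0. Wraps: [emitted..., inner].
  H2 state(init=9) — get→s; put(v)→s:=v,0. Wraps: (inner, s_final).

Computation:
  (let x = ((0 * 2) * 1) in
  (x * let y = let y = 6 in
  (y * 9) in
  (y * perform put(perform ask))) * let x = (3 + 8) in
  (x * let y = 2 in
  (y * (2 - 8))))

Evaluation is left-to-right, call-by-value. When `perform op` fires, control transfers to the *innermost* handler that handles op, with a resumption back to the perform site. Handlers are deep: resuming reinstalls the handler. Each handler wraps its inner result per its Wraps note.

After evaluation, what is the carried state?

Working:
ask @ H0 ⇒ 3
put(3) @ H2 ⇒ s:=3
H0 returns 0
H1 returns [0]
H2 returns ([0], 3)
= ([0], 3)

Answer: 3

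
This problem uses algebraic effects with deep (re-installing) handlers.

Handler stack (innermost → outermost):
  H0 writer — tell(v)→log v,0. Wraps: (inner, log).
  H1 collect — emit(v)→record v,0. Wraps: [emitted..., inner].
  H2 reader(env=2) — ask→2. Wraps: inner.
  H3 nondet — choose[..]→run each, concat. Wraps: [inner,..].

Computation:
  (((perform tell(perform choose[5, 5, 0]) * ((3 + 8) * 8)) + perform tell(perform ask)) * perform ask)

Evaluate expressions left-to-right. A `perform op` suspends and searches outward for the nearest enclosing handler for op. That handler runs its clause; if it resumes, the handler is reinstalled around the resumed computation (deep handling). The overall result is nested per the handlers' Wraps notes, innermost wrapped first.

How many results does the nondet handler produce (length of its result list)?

Answer: 3

Step-by-step:
choose[5, 5, 0] @ H3
  branch[0] choose=5:
    tell(5) @ H0 ⇒ log+=5
    ask @ H2 ⇒ 2
    tell(2) @ H0 ⇒ log+=2
    ask @ H2 ⇒ 2
    H0 returns (0, (5, 2))
    H1 returns [(0, (5, 2))]
    H2 returns [(0, (5, 2))]
    H3 returns [[(0, (5, 2))]]
  branch[1] choose=5:
    tell(5) @ H0 ⇒ log+=5
    ask @ H2 ⇒ 2
    tell(2) @ H0 ⇒ log+=2
    ask @ H2 ⇒ 2
    H0 returns (0, (5, 2))
    H1 returns [(0, (5, 2))]
    H2 returns [(0, (5, 2))]
    H3 returns [[(0, (5, 2))]]
  branch[2] choose=0:
    tell(0) @ H0 ⇒ log+=0
    ask @ H2 ⇒ 2
    tell(2) @ H0 ⇒ log+=2
    ask @ H2 ⇒ 2
    H0 returns (0, (0, 2))
    H1 returns [(0, (0, 2))]
    H2 returns [(0, (0, 2))]
    H3 returns [[(0, (0, 2))]]
= [[(0, (5, 2))], [(0, (5, 2))], [(0, (0, 2))]]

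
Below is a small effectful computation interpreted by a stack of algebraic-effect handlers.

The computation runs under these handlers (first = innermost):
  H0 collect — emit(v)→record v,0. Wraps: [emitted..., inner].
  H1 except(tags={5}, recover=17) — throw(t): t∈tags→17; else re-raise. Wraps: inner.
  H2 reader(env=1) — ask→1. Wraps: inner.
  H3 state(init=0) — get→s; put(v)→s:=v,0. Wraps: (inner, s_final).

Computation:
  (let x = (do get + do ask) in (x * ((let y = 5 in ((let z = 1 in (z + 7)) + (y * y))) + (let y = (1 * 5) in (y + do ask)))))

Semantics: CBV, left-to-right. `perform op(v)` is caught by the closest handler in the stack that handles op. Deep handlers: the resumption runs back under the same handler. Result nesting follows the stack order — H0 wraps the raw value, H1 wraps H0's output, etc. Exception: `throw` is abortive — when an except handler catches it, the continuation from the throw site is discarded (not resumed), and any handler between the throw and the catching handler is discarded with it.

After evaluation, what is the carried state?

Answer: 0

Working:
get @ H3 ⇒ 0
ask @ H2 ⇒ 1
ask @ H2 ⇒ 1
H0 returns [39]
H1 returns [39]
H2 returns [39]
H3 returns ([39], 0)
= ([39], 0)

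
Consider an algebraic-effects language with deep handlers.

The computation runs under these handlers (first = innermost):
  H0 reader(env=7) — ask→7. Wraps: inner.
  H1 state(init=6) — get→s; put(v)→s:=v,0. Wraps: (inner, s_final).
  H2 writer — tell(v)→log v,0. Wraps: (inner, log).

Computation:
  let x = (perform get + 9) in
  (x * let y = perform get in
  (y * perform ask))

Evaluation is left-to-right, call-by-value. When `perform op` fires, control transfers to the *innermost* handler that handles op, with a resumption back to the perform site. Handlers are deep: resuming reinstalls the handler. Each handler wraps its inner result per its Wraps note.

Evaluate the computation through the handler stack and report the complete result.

Working:
get @ H1 ⇒ 6
get @ H1 ⇒ 6
ask @ H0 ⇒ 7
H0 returns 630
H1 returns (630, 6)
H2 returns ((630, 6), ())
= ((630, 6), ())

Answer: ((630, 6), ())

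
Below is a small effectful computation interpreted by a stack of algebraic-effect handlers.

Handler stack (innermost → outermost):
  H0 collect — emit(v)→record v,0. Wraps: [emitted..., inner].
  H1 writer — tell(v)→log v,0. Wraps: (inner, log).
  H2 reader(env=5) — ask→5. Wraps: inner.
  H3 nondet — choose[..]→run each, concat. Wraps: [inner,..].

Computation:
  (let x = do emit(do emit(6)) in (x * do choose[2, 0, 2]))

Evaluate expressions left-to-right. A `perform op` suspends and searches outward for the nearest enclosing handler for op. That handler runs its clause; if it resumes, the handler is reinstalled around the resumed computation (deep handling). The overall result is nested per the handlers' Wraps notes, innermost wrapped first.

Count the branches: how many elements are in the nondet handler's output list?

Evaluation trace:
emit(6) @ H0 ⇒ out+=6
emit(0) @ H0 ⇒ out+=0
choose[2, 0, 2] @ H3
  branch[0] choose=2:
    H0 returns [6, 0, 0]
    H1 returns ([6, 0, 0], ())
    H2 returns ([6, 0, 0], ())
    H3 returns [([6, 0, 0], ())]
  branch[1] choose=0:
    H0 returns [6, 0, 0]
    H1 returns ([6, 0, 0], ())
    H2 returns ([6, 0, 0], ())
    H3 returns [([6, 0, 0], ())]
  branch[2] choose=2:
    H0 returns [6, 0, 0]
    H1 returns ([6, 0, 0], ())
    H2 returns ([6, 0, 0], ())
    H3 returns [([6, 0, 0], ())]
= [([6, 0, 0], ()), ([6, 0, 0], ()), ([6, 0, 0], ())]

Answer: 3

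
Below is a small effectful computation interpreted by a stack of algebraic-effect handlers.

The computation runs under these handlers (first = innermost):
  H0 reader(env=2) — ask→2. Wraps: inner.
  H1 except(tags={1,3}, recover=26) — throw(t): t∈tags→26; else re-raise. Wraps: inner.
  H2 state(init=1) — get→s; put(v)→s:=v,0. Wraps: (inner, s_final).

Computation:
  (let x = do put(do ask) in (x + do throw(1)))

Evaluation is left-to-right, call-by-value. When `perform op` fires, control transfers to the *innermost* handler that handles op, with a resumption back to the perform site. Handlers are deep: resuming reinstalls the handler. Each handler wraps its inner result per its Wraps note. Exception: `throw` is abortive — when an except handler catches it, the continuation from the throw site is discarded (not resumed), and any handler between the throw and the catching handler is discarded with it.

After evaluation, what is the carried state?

Answer: 2

Working:
ask @ H0 ⇒ 2
put(2) @ H2 ⇒ s:=2
throw(1) @ H1 caught ⇒ 26
H2 returns (26, 2)
= (26, 2)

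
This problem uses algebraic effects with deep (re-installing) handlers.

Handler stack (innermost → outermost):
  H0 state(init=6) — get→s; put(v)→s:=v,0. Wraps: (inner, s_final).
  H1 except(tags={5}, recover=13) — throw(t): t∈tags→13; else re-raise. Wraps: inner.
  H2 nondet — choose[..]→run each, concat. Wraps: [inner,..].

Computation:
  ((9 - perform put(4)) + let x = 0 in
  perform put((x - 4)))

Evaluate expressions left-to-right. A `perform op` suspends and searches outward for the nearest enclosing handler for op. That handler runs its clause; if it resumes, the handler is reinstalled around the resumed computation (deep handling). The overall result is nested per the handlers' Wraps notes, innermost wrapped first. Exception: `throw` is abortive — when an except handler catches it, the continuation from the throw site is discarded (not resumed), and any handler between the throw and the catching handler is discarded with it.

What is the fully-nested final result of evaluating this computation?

Evaluation trace:
put(4) @ H0 ⇒ s:=4
put(-4) @ H0 ⇒ s:=-4
H0 returns (9, -4)
H1 returns (9, -4)
H2 returns [(9, -4)]
= [(9, -4)]

Answer: [(9, -4)]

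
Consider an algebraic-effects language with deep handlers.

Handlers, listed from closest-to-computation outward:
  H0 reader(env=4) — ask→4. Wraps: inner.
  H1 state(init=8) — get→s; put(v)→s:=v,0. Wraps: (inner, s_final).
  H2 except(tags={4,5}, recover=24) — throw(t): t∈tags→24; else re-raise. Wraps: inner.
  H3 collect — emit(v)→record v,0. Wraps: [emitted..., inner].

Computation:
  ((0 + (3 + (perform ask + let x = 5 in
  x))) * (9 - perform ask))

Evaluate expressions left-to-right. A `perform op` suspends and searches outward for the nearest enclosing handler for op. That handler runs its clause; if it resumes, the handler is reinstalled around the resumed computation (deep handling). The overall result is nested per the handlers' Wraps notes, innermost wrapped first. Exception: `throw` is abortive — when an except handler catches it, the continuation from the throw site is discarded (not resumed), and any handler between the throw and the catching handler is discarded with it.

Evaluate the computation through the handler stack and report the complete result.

Answer: [(60, 8)]

Step-by-step:
ask @ H0 ⇒ 4
ask @ H0 ⇒ 4
H0 returns 60
H1 returns (60, 8)
H2 returns (60, 8)
H3 returns [(60, 8)]
= [(60, 8)]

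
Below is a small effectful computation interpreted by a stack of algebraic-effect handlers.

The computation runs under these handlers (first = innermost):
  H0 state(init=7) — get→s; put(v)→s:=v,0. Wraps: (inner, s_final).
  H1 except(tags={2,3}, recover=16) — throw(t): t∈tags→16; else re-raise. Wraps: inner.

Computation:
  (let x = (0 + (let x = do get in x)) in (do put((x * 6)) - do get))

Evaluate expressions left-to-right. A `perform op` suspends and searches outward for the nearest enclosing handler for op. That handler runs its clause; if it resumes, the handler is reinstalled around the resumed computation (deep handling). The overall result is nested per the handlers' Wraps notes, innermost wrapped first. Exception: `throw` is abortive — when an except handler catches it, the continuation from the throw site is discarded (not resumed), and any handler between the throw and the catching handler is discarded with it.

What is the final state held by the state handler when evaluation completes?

Step-by-step:
get @ H0 ⇒ 7
put(42) @ H0 ⇒ s:=42
get @ H0 ⇒ 42
H0 returns (-42, 42)
H1 returns (-42, 42)
= (-42, 42)

Answer: 42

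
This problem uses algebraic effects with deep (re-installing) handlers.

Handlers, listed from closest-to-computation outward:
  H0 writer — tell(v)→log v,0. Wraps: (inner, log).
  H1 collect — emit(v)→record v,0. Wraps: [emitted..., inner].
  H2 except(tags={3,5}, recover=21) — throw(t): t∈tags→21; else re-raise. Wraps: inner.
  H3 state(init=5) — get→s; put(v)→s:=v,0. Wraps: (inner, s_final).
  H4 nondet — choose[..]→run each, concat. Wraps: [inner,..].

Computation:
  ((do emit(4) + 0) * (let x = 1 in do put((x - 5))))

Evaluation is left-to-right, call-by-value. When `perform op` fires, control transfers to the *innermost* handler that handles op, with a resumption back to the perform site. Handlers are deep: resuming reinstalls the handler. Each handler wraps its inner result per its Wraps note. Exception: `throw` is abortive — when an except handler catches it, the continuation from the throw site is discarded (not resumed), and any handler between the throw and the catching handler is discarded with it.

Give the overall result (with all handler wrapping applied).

Answer: [([4, (0, ())], -4)]

Evaluation trace:
emit(4) @ H1 ⇒ out+=4
put(-4) @ H3 ⇒ s:=-4
H0 returns (0, ())
H1 returns [4, (0, ())]
H2 returns [4, (0, ())]
H3 returns ([4, (0, ())], -4)
H4 returns [([4, (0, ())], -4)]
= [([4, (0, ())], -4)]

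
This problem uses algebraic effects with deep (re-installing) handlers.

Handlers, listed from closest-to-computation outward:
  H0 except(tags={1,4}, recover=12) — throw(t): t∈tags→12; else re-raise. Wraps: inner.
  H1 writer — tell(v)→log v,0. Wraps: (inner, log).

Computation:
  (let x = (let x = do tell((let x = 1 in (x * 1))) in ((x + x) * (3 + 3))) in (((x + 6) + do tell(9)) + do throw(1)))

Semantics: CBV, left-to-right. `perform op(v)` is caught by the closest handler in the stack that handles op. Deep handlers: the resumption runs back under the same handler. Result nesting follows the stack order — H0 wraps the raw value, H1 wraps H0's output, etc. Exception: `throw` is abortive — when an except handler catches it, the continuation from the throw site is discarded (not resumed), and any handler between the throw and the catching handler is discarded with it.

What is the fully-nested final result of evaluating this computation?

Answer: (12, (1, 9))

Step-by-step:
tell(1) @ H1 ⇒ log+=1
tell(9) @ H1 ⇒ log+=9
throw(1) @ H0 caught ⇒ 12
H1 returns (12, (1, 9))
= (12, (1, 9))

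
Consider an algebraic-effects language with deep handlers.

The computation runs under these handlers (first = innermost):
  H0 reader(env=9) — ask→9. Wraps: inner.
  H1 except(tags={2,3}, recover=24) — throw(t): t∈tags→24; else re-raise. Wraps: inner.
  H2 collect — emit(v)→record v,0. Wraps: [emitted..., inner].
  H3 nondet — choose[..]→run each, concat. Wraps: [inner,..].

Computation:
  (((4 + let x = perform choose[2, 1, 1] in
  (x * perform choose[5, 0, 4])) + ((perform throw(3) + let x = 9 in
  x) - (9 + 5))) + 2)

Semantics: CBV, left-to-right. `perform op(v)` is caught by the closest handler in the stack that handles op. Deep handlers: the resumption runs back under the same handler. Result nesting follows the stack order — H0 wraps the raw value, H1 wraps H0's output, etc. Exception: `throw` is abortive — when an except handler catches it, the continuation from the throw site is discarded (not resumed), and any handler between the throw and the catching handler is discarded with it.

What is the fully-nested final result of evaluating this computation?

Step-by-step:
choose[2, 1, 1] @ H3
  branch[0] choose=2:
    choose[5, 0, 4] @ H3
      branch[0] choose=5:
        throw(3) @ H1 caught ⇒ 24
        H2 returns [24]
        H3 returns [[24]]
      branch[1] choose=0:
        throw(3) @ H1 caught ⇒ 24
        H2 returns [24]
        H3 returns [[24]]
      branch[2] choose=4:
        throw(3) @ H1 caught ⇒ 24
        H2 returns [24]
        H3 returns [[24]]
  branch[1] choose=1:
    choose[5, 0, 4] @ H3
      branch[0] choose=5:
        throw(3) @ H1 caught ⇒ 24
        H2 returns [24]
        H3 returns [[24]]
      branch[1] choose=0:
        throw(3) @ H1 caught ⇒ 24
        H2 returns [24]
        H3 returns [[24]]
      branch[2] choose=4:
        throw(3) @ H1 caught ⇒ 24
        H2 returns [24]
        H3 returns [[24]]
  branch[2] choose=1:
    choose[5, 0, 4] @ H3
      branch[0] choose=5:
        throw(3) @ H1 caught ⇒ 24
        H2 returns [24]
        H3 returns [[24]]
      branch[1] choose=0:
        throw(3) @ H1 caught ⇒ 24
        H2 returns [24]
        H3 returns [[24]]
      branch[2] choose=4:
        throw(3) @ H1 caught ⇒ 24
        H2 returns [24]
        H3 returns [[24]]
= [[24], [24], [24], [24], [24], [24], [24], [24], [24]]

Answer: [[24], [24], [24], [24], [24], [24], [24], [24], [24]]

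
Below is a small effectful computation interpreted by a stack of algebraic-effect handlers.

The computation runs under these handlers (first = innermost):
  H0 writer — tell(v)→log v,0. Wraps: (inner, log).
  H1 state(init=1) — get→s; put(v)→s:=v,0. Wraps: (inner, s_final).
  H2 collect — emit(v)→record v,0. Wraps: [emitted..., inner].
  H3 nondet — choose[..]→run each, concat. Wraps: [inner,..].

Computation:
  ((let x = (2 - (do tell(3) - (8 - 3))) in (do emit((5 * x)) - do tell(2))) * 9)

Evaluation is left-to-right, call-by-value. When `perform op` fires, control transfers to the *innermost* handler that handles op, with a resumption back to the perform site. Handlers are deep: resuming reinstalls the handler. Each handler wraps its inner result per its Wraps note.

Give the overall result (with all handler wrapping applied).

Evaluation trace:
tell(3) @ H0 ⇒ log+=3
emit(35) @ H2 ⇒ out+=35
tell(2) @ H0 ⇒ log+=2
H0 returns (0, (3, 2))
H1 returns ((0, (3, 2)), 1)
H2 returns [35, ((0, (3, 2)), 1)]
H3 returns [[35, ((0, (3, 2)), 1)]]
= [[35, ((0, (3, 2)), 1)]]

Answer: [[35, ((0, (3, 2)), 1)]]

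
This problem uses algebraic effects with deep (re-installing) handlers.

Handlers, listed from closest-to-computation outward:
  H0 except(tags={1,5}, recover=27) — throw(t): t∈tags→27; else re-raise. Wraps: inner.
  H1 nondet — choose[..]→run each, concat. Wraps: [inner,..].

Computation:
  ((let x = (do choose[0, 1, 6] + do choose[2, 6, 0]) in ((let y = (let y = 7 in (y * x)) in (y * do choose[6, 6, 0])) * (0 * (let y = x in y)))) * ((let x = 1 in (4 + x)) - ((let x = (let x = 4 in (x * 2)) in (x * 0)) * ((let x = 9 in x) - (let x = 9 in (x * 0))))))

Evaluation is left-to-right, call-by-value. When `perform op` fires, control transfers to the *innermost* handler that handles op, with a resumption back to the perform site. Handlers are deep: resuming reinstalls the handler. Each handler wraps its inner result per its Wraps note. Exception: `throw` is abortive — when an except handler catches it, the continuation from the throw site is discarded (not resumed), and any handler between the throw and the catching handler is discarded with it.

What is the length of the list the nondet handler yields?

Answer: 27

Working:
choose[0, 1, 6] @ H1
  branch[0] choose=0:
    choose[2, 6, 0] @ H1
      branch[0] choose=2:
        choose[6, 6, 0] @ H1
          branch[0] choose=6:
            H0 returns 0
            H1 returns [0]
          branch[1] choose=6:
            H0 returns 0
            H1 returns [0]
          branch[2] choose=0:
            H0 returns 0
            H1 returns [0]
      branch[1] choose=6:
        choose[6, 6, 0] @ H1
          branch[0] choose=6:
            H0 returns 0
            H1 returns [0]
          branch[1] choose=6:
            H0 returns 0
            H1 returns [0]
          branch[2] choose=0:
            H0 returns 0
            H1 returns [0]
      branch[2] choose=0:
        choose[6, 6, 0] @ H1
          branch[0] choose=6:
            H0 returns 0
            H1 returns [0]
          branch[1] choose=6:
            H0 returns 0
            H1 returns [0]
          branch[2] choose=0:
            H0 returns 0
            H1 returns [0]
  branch[1] choose=1:
    choose[2, 6, 0] @ H1
      branch[0] choose=2:
        choose[6, 6, 0] @ H1
          branch[0] choose=6:
            H0 returns 0
            H1 returns [0]
          branch[1] choose=6:
            H0 returns 0
            H1 returns [0]
          branch[2] choose=0:
            H0 returns 0
            H1 returns [0]
      branch[1] choose=6:
        choose[6, 6, 0] @ H1
          branch[0] choose=6:
            H0 returns 0
            H1 returns [0]
          branch[1] choose=6:
            H0 returns 0
            H1 returns [0]
          branch[2] choose=0:
            H0 returns 0
            H1 returns [0]
      branch[2] choose=0:
        choose[6, 6, 0] @ H1
          branch[0] choose=6:
            H0 returns 0
            H1 returns [0]
          branch[1] choose=6:
            H0 returns 0
            H1 returns [0]
          branch[2] choose=0:
            H0 returns 0
            H1 returns [0]
  branch[2] choose=6:
    choose[2, 6, 0] @ H1
      branch[0] choose=2:
        choose[6, 6, 0] @ H1
          branch[0] choose=6:
            H0 returns 0
            H1 returns [0]
          branch[1] choose=6:
            H0 returns 0
            H1 returns [0]
          branch[2] choose=0:
            H0 returns 0
            H1 returns [0]
      branch[1] choose=6:
        choose[6, 6, 0] @ H1
          branch[0] choose=6:
            H0 returns 0
            H1 returns [0]
          branch[1] choose=6:
            H0 returns 0
            H1 returns [0]
          branch[2] choose=0:
            H0 returns 0
            H1 returns [0]
      branch[2] choose=0:
        choose[6, 6, 0] @ H1
          branch[0] choose=6:
            H0 returns 0
            H1 returns [0]
          branch[1] choose=6:
            H0 returns 0
            H1 returns [0]
          branch[2] choose=0:
            H0 returns 0
            H1 returns [0]
= [0, 0, 0, 0, 0, 0, 0, 0, 0, 0, 0, 0, 0, 0, 0, 0, 0, 0, 0, 0, 0, 0, 0, 0, 0, 0, 0]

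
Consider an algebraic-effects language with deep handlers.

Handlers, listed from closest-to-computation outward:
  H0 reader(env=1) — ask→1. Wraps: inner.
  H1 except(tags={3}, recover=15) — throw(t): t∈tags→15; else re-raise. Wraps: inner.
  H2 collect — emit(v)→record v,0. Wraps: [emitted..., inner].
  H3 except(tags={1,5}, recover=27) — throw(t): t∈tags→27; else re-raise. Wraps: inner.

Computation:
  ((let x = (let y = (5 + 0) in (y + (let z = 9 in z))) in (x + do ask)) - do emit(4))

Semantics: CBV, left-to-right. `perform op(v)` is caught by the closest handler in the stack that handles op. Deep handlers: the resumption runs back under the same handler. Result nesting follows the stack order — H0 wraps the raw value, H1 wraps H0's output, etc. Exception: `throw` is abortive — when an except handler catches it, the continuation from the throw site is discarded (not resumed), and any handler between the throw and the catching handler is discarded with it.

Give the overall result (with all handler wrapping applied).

Answer: [4, 15]

Working:
ask @ H0 ⇒ 1
emit(4) @ H2 ⇒ out+=4
H0 returns 15
H1 returns 15
H2 returns [4, 15]
H3 returns [4, 15]
= [4, 15]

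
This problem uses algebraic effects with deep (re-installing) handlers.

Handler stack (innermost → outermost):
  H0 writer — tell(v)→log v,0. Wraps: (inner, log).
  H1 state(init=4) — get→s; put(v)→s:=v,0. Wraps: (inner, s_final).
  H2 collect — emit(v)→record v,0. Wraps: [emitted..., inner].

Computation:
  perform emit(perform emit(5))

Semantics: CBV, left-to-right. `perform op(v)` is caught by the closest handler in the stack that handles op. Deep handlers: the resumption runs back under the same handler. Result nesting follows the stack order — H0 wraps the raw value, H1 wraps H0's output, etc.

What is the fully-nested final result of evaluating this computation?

Step-by-step:
emit(5) @ H2 ⇒ out+=5
emit(0) @ H2 ⇒ out+=0
H0 returns (0, ())
H1 returns ((0, ()), 4)
H2 returns [5, 0, ((0, ()), 4)]
= [5, 0, ((0, ()), 4)]

Answer: [5, 0, ((0, ()), 4)]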